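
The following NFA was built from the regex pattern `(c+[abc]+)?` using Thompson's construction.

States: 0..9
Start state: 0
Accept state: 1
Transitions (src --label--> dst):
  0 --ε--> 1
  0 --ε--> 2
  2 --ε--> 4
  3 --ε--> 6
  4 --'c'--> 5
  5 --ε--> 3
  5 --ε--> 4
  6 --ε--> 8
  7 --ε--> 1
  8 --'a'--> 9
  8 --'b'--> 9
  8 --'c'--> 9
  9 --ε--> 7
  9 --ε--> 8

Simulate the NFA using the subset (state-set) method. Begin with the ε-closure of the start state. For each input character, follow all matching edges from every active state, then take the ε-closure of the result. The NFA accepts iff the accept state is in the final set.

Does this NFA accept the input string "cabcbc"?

Answer: ACCEPT

Derivation:
initial (ε-close {0}): {0,1,2,4}
'c' @ 1: {3,4,5,6,8}
'a' @ 2: {1,7,8,9}  (accept∈set)
'b' @ 3: {1,7,8,9}  (accept∈set)
'c' @ 4: {1,7,8,9}  (accept∈set)
'b' @ 5: {1,7,8,9}  (accept∈set)
'c' @ 6: {1,7,8,9}  (accept∈set)
end set {1,7,8,9} — state 1 in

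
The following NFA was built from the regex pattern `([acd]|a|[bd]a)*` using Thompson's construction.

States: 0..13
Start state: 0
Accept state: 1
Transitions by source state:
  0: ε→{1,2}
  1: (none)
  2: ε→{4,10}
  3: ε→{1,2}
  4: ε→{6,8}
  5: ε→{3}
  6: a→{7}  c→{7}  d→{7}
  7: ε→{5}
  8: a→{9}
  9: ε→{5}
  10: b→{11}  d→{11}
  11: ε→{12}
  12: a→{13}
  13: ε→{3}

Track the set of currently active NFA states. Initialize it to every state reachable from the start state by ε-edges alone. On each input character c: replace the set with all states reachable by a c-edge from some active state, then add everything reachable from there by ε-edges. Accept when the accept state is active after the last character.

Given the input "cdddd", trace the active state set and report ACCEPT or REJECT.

Answer: ACCEPT

Derivation:
S₀ = ε-closure({0}) = {0,1,2,4,6,8,10}
'c' @ 1: {1,2,3,4,5,6,7,8,10}  [accepting]
'd' @ 2: {1,2,3,4,5,6,7,8,10,11,12}  [accepting]
'd' @ 3: {1,2,3,4,5,6,7,8,10,11,12}  [accepting]
'd' @ 4: {1,2,3,4,5,6,7,8,10,11,12}  [accepting]
'd' @ 5: {1,2,3,4,5,6,7,8,10,11,12}  [accepting]
final: {1,2,3,4,5,6,7,8,10,11,12}; accept 1 in set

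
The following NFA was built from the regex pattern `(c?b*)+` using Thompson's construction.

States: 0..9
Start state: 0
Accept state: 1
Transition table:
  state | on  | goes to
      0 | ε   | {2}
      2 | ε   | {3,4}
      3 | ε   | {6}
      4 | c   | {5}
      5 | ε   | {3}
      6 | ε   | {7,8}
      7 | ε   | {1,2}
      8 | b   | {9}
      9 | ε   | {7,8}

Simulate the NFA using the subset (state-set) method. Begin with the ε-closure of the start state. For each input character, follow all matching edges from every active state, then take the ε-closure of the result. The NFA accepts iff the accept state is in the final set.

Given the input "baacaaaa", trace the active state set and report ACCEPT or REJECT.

S₀ = ε-closure({0}) = {0,1,2,3,4,6,7,8}
'b' @ 1: {1,2,3,4,6,7,8,9}  (accept∈set)
'a' @ 2: {}  — state set empty
rest 'acaaaa' ignored (set empty)
after full input: {}  (accept=1 not in)

Answer: REJECT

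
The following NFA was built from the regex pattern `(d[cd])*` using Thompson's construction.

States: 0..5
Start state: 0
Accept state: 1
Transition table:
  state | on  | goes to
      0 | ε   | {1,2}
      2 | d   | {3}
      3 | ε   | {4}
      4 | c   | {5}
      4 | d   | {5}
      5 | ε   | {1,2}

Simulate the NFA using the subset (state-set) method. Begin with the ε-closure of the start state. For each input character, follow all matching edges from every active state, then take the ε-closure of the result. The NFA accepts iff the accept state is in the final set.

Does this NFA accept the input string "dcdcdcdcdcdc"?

Answer: ACCEPT

Trace:
S₀ = ε-closure({0}) = {0,1,2}
'd' @ 1: {3,4}
'c' @ 2: {1,2,5}  [accepting]
'd' @ 3: {3,4}
'c' @ 4: {1,2,5}  [accepting]
'd' @ 5: {3,4}
'c' @ 6: {1,2,5}  [accepting]
'd' @ 7: {3,4}
'c' @ 8: {1,2,5}  [accepting]
'd' @ 9: {3,4}
'c' @ 10: {1,2,5}  [accepting]
'd' @ 11: {3,4}
'c' @ 12: {1,2,5}  [accepting]
final: {1,2,5}; accept 1 in set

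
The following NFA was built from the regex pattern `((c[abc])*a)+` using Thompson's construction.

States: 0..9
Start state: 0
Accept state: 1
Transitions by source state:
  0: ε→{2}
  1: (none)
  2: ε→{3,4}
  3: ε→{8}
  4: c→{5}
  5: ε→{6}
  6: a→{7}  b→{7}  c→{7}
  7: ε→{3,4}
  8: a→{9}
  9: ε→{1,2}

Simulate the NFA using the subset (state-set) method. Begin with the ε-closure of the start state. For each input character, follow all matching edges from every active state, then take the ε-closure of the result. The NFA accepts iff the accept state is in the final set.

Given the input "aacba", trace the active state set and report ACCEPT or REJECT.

initial (ε-close {0}): {0,2,3,4,8}
'a' @ 1: {1,2,3,4,8,9}  ✓accept
'a' @ 2: {1,2,3,4,8,9}  ✓accept
'c' @ 3: {5,6}
'b' @ 4: {3,4,7,8}
'a' @ 5: {1,2,3,4,8,9}  ✓accept
after full input: {1,2,3,4,8,9}  (accept=1 in)

Answer: ACCEPT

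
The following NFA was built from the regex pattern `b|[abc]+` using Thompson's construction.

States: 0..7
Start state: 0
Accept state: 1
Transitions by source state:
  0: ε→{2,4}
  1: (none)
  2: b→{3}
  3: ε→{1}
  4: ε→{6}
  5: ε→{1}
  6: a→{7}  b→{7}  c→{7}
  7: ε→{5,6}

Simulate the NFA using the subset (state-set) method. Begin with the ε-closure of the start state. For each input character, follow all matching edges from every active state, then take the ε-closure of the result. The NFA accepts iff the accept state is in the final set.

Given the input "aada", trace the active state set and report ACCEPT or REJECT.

start: ε-closure({0}) = {0,2,4,6}
'a' @ 1: {1,5,6,7}  (accept∈set)
'a' @ 2: {1,5,6,7}  (accept∈set)
'd' @ 3: {}  — state set empty
rest 'a' ignored (set empty)
final: {}; accept 1 not in set

Answer: REJECT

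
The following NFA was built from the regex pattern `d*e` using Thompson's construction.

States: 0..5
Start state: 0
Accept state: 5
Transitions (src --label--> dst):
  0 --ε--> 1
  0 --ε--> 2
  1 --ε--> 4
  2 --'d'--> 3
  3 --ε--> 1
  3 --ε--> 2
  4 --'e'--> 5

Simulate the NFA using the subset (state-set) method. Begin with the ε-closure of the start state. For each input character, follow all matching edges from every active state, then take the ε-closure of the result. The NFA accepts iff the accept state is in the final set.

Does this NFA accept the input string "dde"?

initial (ε-close {0}): {0,1,2,4}
'd' @ 1: {1,2,3,4}
'd' @ 2: {1,2,3,4}
'e' @ 3: {5}  [accepting]
end set {5} — state 5 in

Answer: ACCEPT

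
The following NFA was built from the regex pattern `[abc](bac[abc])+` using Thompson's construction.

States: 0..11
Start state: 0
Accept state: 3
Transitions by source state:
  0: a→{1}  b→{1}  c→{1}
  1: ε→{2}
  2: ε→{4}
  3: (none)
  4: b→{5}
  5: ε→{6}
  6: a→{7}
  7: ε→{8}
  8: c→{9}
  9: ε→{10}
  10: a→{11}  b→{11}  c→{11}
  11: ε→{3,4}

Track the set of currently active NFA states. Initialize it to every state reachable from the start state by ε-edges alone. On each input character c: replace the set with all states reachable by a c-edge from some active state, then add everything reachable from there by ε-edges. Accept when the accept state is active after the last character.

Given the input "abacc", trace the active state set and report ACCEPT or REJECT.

Answer: ACCEPT

Steps:
S₀ = ε-closure({0}) = {0}
'a' @ 1: {1,2,4}
'b' @ 2: {5,6}
'a' @ 3: {7,8}
'c' @ 4: {9,10}
'c' @ 5: {3,4,11}  ✓accept
after full input: {3,4,11}  (accept=3 in)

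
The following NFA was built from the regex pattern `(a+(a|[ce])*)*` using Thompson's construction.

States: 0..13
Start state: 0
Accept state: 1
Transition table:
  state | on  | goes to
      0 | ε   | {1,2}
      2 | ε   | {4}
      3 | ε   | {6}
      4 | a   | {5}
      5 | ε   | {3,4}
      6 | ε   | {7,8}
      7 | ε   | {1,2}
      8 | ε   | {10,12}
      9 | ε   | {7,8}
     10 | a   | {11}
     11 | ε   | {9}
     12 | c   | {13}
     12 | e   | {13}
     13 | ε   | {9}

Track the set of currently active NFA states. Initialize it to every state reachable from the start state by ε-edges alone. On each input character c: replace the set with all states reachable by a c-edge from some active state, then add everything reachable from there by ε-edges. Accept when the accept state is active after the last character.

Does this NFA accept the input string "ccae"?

S₀ = ε-closure({0}) = {0,1,2,4}
'c' @ 1: {}  — state set empty
rest 'cae' ignored (set empty)
after full input: {}  (accept=1 not in)

Answer: REJECT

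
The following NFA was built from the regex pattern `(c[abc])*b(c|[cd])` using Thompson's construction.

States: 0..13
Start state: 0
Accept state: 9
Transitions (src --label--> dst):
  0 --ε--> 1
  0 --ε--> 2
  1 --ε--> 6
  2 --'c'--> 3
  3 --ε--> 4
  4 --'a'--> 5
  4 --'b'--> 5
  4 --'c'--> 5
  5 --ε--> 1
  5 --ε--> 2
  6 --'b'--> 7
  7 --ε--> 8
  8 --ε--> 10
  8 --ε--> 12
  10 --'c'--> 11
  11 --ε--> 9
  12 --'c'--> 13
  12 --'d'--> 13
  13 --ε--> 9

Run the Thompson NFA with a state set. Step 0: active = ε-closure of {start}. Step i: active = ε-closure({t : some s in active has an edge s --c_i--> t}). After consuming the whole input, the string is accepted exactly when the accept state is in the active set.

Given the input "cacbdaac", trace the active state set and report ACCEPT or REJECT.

start: ε-closure({0}) = {0,1,2,6}
'c' @ 1: {3,4}
'a' @ 2: {1,2,5,6}
'c' @ 3: {3,4}
'b' @ 4: {1,2,5,6}
'd' @ 5: {}  — dead — no transitions
rest 'aac' ignored (set empty)
end set {} — state 9 not in

Answer: REJECT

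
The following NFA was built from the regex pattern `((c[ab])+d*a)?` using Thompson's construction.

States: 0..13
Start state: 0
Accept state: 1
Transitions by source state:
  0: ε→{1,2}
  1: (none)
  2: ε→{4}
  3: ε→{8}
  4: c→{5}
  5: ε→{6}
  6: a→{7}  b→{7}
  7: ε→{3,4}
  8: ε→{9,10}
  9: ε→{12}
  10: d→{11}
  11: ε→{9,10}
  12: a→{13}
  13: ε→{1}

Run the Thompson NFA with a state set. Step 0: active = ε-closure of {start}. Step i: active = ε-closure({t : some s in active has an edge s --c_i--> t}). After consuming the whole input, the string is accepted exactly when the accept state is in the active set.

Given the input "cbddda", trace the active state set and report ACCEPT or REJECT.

start: ε-closure({0}) = {0,1,2,4}
'c' @ 1: {5,6}
'b' @ 2: {3,4,7,8,9,10,12}
'd' @ 3: {9,10,11,12}
'd' @ 4: {9,10,11,12}
'd' @ 5: {9,10,11,12}
'a' @ 6: {1,13}  (accept∈set)
end set {1,13} — state 1 in

Answer: ACCEPT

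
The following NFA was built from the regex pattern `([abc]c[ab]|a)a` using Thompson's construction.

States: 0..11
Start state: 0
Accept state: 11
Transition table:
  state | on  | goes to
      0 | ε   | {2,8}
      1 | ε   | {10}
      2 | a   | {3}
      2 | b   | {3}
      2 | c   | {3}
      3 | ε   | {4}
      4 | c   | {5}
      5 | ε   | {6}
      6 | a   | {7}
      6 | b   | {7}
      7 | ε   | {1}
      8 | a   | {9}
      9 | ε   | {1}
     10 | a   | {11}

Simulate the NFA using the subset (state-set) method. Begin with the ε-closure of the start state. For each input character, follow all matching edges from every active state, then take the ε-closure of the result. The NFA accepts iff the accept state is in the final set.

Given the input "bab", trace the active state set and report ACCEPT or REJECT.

Answer: REJECT

Trace:
initial (ε-close {0}): {0,2,8}
'b' @ 1: {3,4}
'a' @ 2: {}  — no active states
rest 'b' ignored (set empty)
end set {} — state 11 not in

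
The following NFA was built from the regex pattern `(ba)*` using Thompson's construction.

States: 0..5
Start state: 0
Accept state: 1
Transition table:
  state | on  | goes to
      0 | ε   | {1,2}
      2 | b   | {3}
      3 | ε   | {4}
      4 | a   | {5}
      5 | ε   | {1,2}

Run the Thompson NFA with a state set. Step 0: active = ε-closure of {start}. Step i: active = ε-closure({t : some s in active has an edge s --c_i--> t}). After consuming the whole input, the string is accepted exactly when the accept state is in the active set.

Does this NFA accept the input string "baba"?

Answer: ACCEPT

Derivation:
initial (ε-close {0}): {0,1,2}
'b' @ 1: {3,4}
'a' @ 2: {1,2,5}  [accepting]
'b' @ 3: {3,4}
'a' @ 4: {1,2,5}  [accepting]
after full input: {1,2,5}  (accept=1 in)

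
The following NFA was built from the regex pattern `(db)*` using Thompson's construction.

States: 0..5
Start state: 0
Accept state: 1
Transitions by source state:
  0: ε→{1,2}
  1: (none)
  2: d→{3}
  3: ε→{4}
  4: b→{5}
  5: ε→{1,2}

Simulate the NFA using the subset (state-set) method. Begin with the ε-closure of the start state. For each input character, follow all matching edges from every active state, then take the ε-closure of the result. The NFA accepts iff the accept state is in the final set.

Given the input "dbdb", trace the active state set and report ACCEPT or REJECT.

Answer: ACCEPT

Derivation:
initial (ε-close {0}): {0,1,2}
'd' @ 1: {3,4}
'b' @ 2: {1,2,5}  [accepting]
'd' @ 3: {3,4}
'b' @ 4: {1,2,5}  [accepting]
after full input: {1,2,5}  (accept=1 in)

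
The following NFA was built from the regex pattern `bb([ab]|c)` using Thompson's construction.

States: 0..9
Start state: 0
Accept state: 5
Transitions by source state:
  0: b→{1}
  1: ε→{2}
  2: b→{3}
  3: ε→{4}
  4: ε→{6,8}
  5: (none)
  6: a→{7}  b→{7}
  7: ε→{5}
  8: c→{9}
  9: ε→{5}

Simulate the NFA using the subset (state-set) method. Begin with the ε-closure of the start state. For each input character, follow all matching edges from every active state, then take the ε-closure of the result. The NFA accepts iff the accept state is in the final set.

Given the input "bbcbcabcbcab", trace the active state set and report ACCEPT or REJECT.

S₀ = ε-closure({0}) = {0}
'b' @ 1: {1,2}
'b' @ 2: {3,4,6,8}
'c' @ 3: {5,9}  [accepting]
'b' @ 4: {}  — no active states
rest 'cabcbcab' ignored (set empty)
final: {}; accept 5 not in set

Answer: REJECT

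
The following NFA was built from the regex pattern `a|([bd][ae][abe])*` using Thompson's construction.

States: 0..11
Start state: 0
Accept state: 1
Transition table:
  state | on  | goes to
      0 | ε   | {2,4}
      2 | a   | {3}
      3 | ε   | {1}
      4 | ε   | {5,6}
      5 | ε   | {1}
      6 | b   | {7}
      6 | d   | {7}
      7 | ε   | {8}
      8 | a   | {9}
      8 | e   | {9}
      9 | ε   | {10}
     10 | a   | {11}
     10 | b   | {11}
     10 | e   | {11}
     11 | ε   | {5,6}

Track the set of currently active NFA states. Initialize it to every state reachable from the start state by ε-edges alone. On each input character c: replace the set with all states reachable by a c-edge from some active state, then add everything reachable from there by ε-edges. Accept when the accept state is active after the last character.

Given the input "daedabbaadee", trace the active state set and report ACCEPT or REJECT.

Answer: ACCEPT

Trace:
start: ε-closure({0}) = {0,1,2,4,5,6}
'd' @ 1: {7,8}
'a' @ 2: {9,10}
'e' @ 3: {1,5,6,11}  (accept∈set)
'd' @ 4: {7,8}
'a' @ 5: {9,10}
'b' @ 6: {1,5,6,11}  (accept∈set)
'b' @ 7: {7,8}
'a' @ 8: {9,10}
'a' @ 9: {1,5,6,11}  (accept∈set)
'd' @ 10: {7,8}
'e' @ 11: {9,10}
'e' @ 12: {1,5,6,11}  (accept∈set)
after full input: {1,5,6,11}  (accept=1 in)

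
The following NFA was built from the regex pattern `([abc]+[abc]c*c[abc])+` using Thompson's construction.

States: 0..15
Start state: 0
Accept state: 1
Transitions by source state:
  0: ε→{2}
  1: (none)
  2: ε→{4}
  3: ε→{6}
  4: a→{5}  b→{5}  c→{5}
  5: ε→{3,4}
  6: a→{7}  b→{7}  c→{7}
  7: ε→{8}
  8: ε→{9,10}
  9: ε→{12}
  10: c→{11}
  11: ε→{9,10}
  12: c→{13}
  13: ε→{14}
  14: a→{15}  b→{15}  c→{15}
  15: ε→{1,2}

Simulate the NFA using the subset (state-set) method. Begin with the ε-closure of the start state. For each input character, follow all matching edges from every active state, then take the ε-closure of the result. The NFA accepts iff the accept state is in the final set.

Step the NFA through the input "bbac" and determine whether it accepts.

Answer: REJECT

Derivation:
start: ε-closure({0}) = {0,2,4}
'b' @ 1: {3,4,5,6}
'b' @ 2: {3,4,5,6,7,8,9,10,12}
'a' @ 3: {3,4,5,6,7,8,9,10,12}
'c' @ 4: {3,4,5,6,7,8,9,10,11,12,13,14}
final: {3,4,5,6,7,8,9,10,11,12,13,14}; accept 1 not in set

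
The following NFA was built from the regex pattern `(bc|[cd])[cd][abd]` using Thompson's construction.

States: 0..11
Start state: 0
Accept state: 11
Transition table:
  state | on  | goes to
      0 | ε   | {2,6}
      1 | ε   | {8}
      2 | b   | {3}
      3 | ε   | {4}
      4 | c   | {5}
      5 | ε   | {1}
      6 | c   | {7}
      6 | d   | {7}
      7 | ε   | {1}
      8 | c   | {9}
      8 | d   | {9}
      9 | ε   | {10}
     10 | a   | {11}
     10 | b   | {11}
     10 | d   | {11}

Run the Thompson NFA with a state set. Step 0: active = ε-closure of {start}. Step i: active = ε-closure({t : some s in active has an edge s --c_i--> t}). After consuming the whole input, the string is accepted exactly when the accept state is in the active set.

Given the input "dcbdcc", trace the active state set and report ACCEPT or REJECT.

start: ε-closure({0}) = {0,2,6}
'd' @ 1: {1,7,8}
'c' @ 2: {9,10}
'b' @ 3: {11}  (accept∈set)
'd' @ 4: {}  — state set empty
rest 'cc' ignored (set empty)
after full input: {}  (accept=11 not in)

Answer: REJECT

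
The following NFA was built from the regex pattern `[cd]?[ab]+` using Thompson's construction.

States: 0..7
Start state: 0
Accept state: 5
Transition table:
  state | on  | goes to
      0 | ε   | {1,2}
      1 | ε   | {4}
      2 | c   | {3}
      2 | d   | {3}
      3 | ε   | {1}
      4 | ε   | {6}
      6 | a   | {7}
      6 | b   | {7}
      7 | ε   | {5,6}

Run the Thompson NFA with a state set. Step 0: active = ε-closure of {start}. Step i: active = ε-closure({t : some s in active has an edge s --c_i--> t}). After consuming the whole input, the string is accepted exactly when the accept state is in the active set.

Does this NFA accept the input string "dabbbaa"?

Answer: ACCEPT

Derivation:
start: ε-closure({0}) = {0,1,2,4,6}
'd' @ 1: {1,3,4,6}
'a' @ 2: {5,6,7}  (accept∈set)
'b' @ 3: {5,6,7}  (accept∈set)
'b' @ 4: {5,6,7}  (accept∈set)
'b' @ 5: {5,6,7}  (accept∈set)
'a' @ 6: {5,6,7}  (accept∈set)
'a' @ 7: {5,6,7}  (accept∈set)
final: {5,6,7}; accept 5 in set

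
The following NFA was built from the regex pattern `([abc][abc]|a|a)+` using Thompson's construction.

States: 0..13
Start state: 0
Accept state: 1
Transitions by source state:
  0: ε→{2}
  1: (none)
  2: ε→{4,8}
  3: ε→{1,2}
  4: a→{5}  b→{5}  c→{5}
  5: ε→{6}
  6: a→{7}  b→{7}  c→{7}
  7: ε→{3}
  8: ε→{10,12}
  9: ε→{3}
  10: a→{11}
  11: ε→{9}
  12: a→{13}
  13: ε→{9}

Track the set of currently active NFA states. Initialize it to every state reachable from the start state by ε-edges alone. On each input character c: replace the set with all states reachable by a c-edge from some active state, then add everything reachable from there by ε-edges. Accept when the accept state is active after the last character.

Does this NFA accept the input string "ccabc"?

Answer: ACCEPT

Steps:
start: ε-closure({0}) = {0,2,4,8,10,12}
'c' @ 1: {5,6}
'c' @ 2: {1,2,3,4,7,8,10,12}  [accepting]
'a' @ 3: {1,2,3,4,5,6,8,9,10,11,12,13}  [accepting]
'b' @ 4: {1,2,3,4,5,6,7,8,10,12}  [accepting]
'c' @ 5: {1,2,3,4,5,6,7,8,10,12}  [accepting]
final: {1,2,3,4,5,6,7,8,10,12}; accept 1 in set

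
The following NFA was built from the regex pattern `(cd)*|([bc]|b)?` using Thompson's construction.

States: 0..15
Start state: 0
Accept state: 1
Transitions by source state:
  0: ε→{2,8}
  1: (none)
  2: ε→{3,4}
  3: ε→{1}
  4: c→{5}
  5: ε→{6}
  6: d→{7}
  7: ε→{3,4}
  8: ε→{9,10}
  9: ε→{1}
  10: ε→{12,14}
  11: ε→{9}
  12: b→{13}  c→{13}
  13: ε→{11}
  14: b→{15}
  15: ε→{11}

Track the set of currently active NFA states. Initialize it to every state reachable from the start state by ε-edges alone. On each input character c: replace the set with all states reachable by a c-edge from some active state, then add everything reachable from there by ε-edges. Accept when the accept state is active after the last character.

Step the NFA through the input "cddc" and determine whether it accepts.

S₀ = ε-closure({0}) = {0,1,2,3,4,8,9,10,12,14}
'c' @ 1: {1,5,6,9,11,13}  [accepting]
'd' @ 2: {1,3,4,7}  [accepting]
'd' @ 3: {}  — state set empty
rest 'c' ignored (set empty)
end set {} — state 1 not in

Answer: REJECT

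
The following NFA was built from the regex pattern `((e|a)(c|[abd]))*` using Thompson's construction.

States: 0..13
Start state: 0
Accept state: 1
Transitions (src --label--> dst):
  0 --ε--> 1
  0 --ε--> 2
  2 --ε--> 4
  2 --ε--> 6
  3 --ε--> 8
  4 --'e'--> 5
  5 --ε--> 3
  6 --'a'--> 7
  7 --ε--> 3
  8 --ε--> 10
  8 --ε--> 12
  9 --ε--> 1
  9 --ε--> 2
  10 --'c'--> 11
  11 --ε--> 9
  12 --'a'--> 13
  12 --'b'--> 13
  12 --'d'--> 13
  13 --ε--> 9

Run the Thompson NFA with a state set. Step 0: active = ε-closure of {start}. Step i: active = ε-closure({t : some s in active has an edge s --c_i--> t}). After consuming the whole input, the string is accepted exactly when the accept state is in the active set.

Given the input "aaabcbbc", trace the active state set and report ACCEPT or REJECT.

S₀ = ε-closure({0}) = {0,1,2,4,6}
'a' @ 1: {3,7,8,10,12}
'a' @ 2: {1,2,4,6,9,13}  (accept∈set)
'a' @ 3: {3,7,8,10,12}
'b' @ 4: {1,2,4,6,9,13}  (accept∈set)
'c' @ 5: {}  — dead — no transitions
rest 'bbc' ignored (set empty)
end set {} — state 1 not in

Answer: REJECT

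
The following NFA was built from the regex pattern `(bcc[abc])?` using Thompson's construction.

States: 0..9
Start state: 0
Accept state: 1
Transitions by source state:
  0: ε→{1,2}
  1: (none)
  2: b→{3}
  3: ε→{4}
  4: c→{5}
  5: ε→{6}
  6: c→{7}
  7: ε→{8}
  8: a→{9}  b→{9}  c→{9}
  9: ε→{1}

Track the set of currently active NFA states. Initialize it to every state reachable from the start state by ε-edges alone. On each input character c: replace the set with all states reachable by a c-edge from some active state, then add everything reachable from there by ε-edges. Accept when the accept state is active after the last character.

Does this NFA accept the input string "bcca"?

initial (ε-close {0}): {0,1,2}
'b' @ 1: {3,4}
'c' @ 2: {5,6}
'c' @ 3: {7,8}
'a' @ 4: {1,9}  ✓accept
final: {1,9}; accept 1 in set

Answer: ACCEPT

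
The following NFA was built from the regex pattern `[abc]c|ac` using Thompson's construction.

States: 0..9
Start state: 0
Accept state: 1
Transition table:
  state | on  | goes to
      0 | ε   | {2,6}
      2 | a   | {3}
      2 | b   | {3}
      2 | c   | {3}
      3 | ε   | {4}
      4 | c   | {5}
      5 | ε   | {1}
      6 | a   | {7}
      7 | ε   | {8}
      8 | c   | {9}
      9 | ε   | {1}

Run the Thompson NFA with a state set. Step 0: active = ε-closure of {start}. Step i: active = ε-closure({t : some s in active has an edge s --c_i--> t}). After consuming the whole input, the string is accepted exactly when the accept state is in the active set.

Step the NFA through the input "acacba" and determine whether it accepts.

start: ε-closure({0}) = {0,2,6}
'a' @ 1: {3,4,7,8}
'c' @ 2: {1,5,9}  [accepting]
'a' @ 3: {}  — no active states
rest 'cba' ignored (set empty)
end set {} — state 1 not in

Answer: REJECT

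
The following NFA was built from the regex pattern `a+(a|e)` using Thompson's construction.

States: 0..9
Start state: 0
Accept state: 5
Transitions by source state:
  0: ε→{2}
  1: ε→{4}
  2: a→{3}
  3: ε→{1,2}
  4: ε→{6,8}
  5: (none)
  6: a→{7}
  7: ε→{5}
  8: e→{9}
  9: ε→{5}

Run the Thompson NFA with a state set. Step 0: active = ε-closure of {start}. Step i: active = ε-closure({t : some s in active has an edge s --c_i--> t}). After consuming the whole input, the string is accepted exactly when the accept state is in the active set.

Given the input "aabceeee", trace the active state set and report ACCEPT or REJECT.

start: ε-closure({0}) = {0,2}
'a' @ 1: {1,2,3,4,6,8}
'a' @ 2: {1,2,3,4,5,6,7,8}  [accepting]
'b' @ 3: {}  — state set empty
rest 'ceeee' ignored (set empty)
final: {}; accept 5 not in set

Answer: REJECT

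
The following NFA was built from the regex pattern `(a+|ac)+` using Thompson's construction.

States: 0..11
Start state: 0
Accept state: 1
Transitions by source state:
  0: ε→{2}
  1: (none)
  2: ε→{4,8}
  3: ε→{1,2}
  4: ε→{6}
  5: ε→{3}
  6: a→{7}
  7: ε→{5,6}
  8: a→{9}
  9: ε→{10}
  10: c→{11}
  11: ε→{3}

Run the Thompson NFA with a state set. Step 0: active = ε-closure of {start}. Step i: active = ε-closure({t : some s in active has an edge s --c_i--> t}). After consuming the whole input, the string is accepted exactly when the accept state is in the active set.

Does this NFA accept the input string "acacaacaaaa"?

initial (ε-close {0}): {0,2,4,6,8}
'a' @ 1: {1,2,3,4,5,6,7,8,9,10}  ✓accept
'c' @ 2: {1,2,3,4,6,8,11}  ✓accept
'a' @ 3: {1,2,3,4,5,6,7,8,9,10}  ✓accept
'c' @ 4: {1,2,3,4,6,8,11}  ✓accept
'a' @ 5: {1,2,3,4,5,6,7,8,9,10}  ✓accept
'a' @ 6: {1,2,3,4,5,6,7,8,9,10}  ✓accept
'c' @ 7: {1,2,3,4,6,8,11}  ✓accept
'a' @ 8: {1,2,3,4,5,6,7,8,9,10}  ✓accept
'a' @ 9: {1,2,3,4,5,6,7,8,9,10}  ✓accept
'a' @ 10: {1,2,3,4,5,6,7,8,9,10}  ✓accept
'a' @ 11: {1,2,3,4,5,6,7,8,9,10}  ✓accept
final: {1,2,3,4,5,6,7,8,9,10}; accept 1 in set

Answer: ACCEPT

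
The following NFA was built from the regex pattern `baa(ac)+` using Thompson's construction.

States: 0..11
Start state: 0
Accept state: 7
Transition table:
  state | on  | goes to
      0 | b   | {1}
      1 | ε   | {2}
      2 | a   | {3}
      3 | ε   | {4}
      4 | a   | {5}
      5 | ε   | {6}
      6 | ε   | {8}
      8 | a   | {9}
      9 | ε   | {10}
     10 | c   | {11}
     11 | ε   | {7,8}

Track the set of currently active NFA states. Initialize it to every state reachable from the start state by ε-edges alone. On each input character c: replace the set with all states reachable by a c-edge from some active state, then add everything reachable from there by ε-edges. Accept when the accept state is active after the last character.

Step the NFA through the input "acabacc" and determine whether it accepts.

Answer: REJECT

Steps:
start: ε-closure({0}) = {0}
'a' @ 1: {}  — dead — no transitions
rest 'cabacc' ignored (set empty)
after full input: {}  (accept=7 not in)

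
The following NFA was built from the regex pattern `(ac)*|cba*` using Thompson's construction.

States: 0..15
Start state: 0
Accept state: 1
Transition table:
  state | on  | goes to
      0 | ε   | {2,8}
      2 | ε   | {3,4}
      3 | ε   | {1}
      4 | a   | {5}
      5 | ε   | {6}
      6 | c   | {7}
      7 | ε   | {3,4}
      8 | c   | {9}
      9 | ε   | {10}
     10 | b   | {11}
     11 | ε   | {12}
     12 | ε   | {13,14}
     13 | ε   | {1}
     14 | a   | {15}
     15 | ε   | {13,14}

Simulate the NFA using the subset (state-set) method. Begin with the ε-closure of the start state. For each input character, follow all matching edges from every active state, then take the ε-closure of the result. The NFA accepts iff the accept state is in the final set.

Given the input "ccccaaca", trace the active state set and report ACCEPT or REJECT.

initial (ε-close {0}): {0,1,2,3,4,8}
'c' @ 1: {9,10}
'c' @ 2: {}  — state set empty
rest 'ccaaca' ignored (set empty)
end set {} — state 1 not in

Answer: REJECT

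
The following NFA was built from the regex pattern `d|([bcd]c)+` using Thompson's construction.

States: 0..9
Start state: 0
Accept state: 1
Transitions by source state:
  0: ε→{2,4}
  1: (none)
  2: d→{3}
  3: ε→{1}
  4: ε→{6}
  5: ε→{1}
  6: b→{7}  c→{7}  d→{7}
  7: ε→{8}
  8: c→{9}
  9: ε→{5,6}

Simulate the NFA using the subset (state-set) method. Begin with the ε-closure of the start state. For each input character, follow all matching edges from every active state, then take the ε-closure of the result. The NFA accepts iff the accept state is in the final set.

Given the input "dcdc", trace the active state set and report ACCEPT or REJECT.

initial (ε-close {0}): {0,2,4,6}
'd' @ 1: {1,3,7,8}  (accept∈set)
'c' @ 2: {1,5,6,9}  (accept∈set)
'd' @ 3: {7,8}
'c' @ 4: {1,5,6,9}  (accept∈set)
end set {1,5,6,9} — state 1 in

Answer: ACCEPT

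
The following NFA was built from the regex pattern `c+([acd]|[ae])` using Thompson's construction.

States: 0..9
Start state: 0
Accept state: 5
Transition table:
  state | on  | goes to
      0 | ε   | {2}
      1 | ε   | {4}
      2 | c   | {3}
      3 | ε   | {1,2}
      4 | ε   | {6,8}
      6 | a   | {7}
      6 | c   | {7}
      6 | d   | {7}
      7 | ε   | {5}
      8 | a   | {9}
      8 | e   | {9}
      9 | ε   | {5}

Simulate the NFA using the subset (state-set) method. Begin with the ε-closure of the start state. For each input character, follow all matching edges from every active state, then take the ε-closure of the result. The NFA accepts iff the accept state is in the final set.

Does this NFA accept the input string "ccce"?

Answer: ACCEPT

Derivation:
S₀ = ε-closure({0}) = {0,2}
'c' @ 1: {1,2,3,4,6,8}
'c' @ 2: {1,2,3,4,5,6,7,8}  ✓accept
'c' @ 3: {1,2,3,4,5,6,7,8}  ✓accept
'e' @ 4: {5,9}  ✓accept
final: {5,9}; accept 5 in set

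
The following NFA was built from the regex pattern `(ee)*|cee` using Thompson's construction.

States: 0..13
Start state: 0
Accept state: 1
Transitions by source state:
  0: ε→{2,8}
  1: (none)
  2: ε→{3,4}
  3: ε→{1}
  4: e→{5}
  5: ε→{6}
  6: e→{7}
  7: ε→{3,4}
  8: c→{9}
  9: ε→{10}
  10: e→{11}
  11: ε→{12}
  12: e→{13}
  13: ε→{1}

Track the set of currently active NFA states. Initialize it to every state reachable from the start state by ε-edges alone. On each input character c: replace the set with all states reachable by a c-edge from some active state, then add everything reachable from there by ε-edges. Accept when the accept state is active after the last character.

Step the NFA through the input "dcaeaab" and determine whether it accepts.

initial (ε-close {0}): {0,1,2,3,4,8}
'd' @ 1: {}  — state set empty
rest 'caeaab' ignored (set empty)
end set {} — state 1 not in

Answer: REJECT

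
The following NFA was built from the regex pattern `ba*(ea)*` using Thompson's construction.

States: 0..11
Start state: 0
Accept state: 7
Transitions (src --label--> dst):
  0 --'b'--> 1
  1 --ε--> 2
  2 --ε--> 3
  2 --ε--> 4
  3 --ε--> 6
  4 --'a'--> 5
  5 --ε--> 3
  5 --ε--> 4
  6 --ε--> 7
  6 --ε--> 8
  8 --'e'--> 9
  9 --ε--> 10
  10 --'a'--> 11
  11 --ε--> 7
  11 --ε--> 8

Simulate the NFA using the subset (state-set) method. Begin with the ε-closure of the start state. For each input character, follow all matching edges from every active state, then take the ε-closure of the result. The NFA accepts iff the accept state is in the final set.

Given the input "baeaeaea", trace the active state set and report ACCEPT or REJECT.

Answer: ACCEPT

Steps:
initial (ε-close {0}): {0}
'b' @ 1: {1,2,3,4,6,7,8}  ✓accept
'a' @ 2: {3,4,5,6,7,8}  ✓accept
'e' @ 3: {9,10}
'a' @ 4: {7,8,11}  ✓accept
'e' @ 5: {9,10}
'a' @ 6: {7,8,11}  ✓accept
'e' @ 7: {9,10}
'a' @ 8: {7,8,11}  ✓accept
end set {7,8,11} — state 7 in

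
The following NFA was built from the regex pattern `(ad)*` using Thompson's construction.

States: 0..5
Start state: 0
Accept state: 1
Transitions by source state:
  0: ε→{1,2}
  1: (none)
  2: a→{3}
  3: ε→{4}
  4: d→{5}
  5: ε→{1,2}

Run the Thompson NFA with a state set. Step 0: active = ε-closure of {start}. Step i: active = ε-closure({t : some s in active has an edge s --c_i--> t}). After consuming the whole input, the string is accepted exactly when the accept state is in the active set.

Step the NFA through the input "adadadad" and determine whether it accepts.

Answer: ACCEPT

Steps:
S₀ = ε-closure({0}) = {0,1,2}
'a' @ 1: {3,4}
'd' @ 2: {1,2,5}  [accepting]
'a' @ 3: {3,4}
'd' @ 4: {1,2,5}  [accepting]
'a' @ 5: {3,4}
'd' @ 6: {1,2,5}  [accepting]
'a' @ 7: {3,4}
'd' @ 8: {1,2,5}  [accepting]
final: {1,2,5}; accept 1 in set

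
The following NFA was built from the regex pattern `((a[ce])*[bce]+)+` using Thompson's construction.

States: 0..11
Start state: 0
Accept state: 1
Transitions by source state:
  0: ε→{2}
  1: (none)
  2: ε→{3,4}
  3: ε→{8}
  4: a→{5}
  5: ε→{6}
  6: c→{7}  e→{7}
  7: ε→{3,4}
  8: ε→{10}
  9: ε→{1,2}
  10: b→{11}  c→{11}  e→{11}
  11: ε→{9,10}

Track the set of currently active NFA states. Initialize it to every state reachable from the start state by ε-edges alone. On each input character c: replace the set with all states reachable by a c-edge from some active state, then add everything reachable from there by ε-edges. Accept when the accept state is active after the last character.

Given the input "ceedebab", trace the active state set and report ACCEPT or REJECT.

Answer: REJECT

Trace:
S₀ = ε-closure({0}) = {0,2,3,4,8,10}
'c' @ 1: {1,2,3,4,8,9,10,11}  [accepting]
'e' @ 2: {1,2,3,4,8,9,10,11}  [accepting]
'e' @ 3: {1,2,3,4,8,9,10,11}  [accepting]
'd' @ 4: {}  — no active states
rest 'ebab' ignored (set empty)
end set {} — state 1 not in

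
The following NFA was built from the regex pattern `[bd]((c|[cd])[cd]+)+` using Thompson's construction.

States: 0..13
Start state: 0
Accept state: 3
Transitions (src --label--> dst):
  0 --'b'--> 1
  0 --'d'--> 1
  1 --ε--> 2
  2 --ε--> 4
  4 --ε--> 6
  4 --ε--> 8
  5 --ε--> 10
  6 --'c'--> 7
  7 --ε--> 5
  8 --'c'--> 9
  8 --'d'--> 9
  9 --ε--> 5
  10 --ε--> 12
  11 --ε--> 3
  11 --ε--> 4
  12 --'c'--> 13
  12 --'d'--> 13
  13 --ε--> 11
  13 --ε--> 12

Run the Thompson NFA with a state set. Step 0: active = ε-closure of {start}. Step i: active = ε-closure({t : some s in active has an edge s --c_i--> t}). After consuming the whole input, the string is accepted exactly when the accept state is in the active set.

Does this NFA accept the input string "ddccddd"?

initial (ε-close {0}): {0}
'd' @ 1: {1,2,4,6,8}
'd' @ 2: {5,9,10,12}
'c' @ 3: {3,4,6,8,11,12,13}  [accepting]
'c' @ 4: {3,4,5,6,7,8,9,10,11,12,13}  [accepting]
'd' @ 5: {3,4,5,6,8,9,10,11,12,13}  [accepting]
'd' @ 6: {3,4,5,6,8,9,10,11,12,13}  [accepting]
'd' @ 7: {3,4,5,6,8,9,10,11,12,13}  [accepting]
final: {3,4,5,6,8,9,10,11,12,13}; accept 3 in set

Answer: ACCEPT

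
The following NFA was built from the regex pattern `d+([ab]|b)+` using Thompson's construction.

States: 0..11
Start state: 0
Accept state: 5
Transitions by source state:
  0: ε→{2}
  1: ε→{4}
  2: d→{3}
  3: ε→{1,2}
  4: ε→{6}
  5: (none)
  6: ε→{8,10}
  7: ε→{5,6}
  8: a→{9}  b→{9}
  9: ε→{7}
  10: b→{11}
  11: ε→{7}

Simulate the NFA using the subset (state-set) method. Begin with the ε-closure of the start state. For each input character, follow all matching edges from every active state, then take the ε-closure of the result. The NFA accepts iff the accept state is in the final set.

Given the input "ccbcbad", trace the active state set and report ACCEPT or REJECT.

start: ε-closure({0}) = {0,2}
'c' @ 1: {}  — no active states
rest 'cbcbad' ignored (set empty)
after full input: {}  (accept=5 not in)

Answer: REJECT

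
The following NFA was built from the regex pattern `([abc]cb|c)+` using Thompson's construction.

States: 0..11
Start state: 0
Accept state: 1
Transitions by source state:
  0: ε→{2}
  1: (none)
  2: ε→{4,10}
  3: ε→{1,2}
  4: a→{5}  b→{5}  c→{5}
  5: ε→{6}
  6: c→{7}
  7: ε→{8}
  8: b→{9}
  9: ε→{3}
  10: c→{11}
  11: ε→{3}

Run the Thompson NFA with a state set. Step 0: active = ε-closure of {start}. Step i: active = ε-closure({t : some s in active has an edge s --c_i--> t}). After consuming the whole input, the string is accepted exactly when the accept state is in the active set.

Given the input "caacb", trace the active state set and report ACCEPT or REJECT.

Answer: REJECT

Derivation:
S₀ = ε-closure({0}) = {0,2,4,10}
'c' @ 1: {1,2,3,4,5,6,10,11}  (accept∈set)
'a' @ 2: {5,6}
'a' @ 3: {}  — no active states
rest 'cb' ignored (set empty)
after full input: {}  (accept=1 not in)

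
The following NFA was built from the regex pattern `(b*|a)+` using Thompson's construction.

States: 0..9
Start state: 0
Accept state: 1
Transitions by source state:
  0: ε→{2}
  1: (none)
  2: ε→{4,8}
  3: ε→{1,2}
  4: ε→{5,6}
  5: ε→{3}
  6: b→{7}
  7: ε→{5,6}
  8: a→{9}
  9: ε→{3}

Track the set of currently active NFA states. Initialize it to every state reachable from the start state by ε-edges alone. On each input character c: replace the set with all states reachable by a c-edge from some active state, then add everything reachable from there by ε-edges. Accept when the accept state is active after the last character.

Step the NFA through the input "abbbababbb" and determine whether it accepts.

Answer: ACCEPT

Derivation:
start: ε-closure({0}) = {0,1,2,3,4,5,6,8}
'a' @ 1: {1,2,3,4,5,6,8,9}  ✓accept
'b' @ 2: {1,2,3,4,5,6,7,8}  ✓accept
'b' @ 3: {1,2,3,4,5,6,7,8}  ✓accept
'b' @ 4: {1,2,3,4,5,6,7,8}  ✓accept
'a' @ 5: {1,2,3,4,5,6,8,9}  ✓accept
'b' @ 6: {1,2,3,4,5,6,7,8}  ✓accept
'a' @ 7: {1,2,3,4,5,6,8,9}  ✓accept
'b' @ 8: {1,2,3,4,5,6,7,8}  ✓accept
'b' @ 9: {1,2,3,4,5,6,7,8}  ✓accept
'b' @ 10: {1,2,3,4,5,6,7,8}  ✓accept
end set {1,2,3,4,5,6,7,8} — state 1 in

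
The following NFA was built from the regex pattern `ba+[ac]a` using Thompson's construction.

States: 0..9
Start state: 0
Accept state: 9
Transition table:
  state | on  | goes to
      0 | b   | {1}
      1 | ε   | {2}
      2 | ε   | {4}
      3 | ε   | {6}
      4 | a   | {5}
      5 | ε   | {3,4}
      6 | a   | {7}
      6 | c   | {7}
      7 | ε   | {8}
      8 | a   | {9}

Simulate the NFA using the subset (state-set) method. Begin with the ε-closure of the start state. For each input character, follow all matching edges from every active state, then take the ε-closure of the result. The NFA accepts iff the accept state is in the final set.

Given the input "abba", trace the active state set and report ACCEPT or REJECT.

Answer: REJECT

Steps:
start: ε-closure({0}) = {0}
'a' @ 1: {}  — no active states
rest 'bba' ignored (set empty)
after full input: {}  (accept=9 not in)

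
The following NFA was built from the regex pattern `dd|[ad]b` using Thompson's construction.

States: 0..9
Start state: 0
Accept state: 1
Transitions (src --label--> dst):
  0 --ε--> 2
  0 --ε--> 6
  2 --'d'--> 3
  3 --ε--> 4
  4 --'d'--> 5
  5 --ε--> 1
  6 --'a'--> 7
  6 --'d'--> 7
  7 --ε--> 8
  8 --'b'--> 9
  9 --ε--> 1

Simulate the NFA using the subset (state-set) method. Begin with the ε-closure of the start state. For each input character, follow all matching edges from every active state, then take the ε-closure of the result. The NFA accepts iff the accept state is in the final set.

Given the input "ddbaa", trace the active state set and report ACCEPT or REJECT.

Answer: REJECT

Derivation:
initial (ε-close {0}): {0,2,6}
'd' @ 1: {3,4,7,8}
'd' @ 2: {1,5}  (accept∈set)
'b' @ 3: {}  — no active states
rest 'aa' ignored (set empty)
final: {}; accept 1 not in set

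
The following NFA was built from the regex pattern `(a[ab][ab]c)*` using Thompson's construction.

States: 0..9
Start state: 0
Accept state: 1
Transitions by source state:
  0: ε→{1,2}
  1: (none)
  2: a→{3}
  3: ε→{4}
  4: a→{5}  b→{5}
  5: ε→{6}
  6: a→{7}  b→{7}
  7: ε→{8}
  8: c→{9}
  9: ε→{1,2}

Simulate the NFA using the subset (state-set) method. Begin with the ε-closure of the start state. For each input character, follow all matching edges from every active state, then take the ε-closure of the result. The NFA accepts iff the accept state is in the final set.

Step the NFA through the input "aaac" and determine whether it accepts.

Answer: ACCEPT

Derivation:
initial (ε-close {0}): {0,1,2}
'a' @ 1: {3,4}
'a' @ 2: {5,6}
'a' @ 3: {7,8}
'c' @ 4: {1,2,9}  ✓accept
end set {1,2,9} — state 1 in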